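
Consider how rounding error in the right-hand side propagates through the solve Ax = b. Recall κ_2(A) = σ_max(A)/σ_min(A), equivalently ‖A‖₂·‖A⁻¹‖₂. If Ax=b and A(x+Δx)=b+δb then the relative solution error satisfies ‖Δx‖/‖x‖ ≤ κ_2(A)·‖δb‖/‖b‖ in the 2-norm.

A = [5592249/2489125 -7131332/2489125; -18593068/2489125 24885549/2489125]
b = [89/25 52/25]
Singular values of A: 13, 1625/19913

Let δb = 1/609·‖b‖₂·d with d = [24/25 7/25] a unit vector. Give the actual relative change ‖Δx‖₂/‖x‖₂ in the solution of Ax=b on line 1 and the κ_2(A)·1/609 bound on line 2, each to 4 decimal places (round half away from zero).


0.0017
0.2616

largest singular value 13, smallest 1625/19913
κ_2(A) = 13 / (1625/19913) = 159.3040
worst-case relative error ≤ 159.3040 × 1/609 = 0.2616
solve Ax = b  →  x = [39.1671 29.4715]
‖b‖ = 4.1231, ‖x‖ = 49.0167
Δx = A⁻¹·δb where δb = 1/609·4.1231·d; ‖Δx‖ = 0.0830
relative error = 0.0017
so the bound overstates the realised error by a factor of ≈ 154.5478 (computed from the unrounded values)


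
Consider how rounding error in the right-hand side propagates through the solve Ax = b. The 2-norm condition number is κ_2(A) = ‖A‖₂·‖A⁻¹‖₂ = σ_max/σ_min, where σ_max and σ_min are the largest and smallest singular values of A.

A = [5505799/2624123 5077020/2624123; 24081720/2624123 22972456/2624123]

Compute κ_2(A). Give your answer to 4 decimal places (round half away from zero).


275.8750

AᵀA = [363023831521/4096384009 345728319300/4096384009; 345728319300/4096384009 329274162256/4096384009]; tr = 823184297/4870849, det = 1827904/4870849
eigenvalues of AᵀA: λ = (tr ± √(tr²−4·det))/2 = 169, 10816/4870849
σ_max=√169=13, σ_min=√(10816/4870849)=(104/2207) → κ = 275.8750


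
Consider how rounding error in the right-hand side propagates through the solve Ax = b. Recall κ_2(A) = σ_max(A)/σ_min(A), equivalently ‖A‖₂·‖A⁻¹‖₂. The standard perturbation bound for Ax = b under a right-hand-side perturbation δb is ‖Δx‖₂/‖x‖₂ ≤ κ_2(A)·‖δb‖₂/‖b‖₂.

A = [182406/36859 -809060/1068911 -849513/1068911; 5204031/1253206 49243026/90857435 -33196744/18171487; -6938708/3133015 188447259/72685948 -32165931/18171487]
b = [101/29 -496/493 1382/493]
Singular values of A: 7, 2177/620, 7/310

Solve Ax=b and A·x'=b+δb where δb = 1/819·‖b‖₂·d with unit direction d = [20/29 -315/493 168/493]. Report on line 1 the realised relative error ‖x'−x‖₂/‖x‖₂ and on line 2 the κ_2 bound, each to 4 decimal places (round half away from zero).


0.0014
0.3785

largest singular value 7, smallest 7/310
κ = σ_max/σ_min = 7/(7/310) = 310.0000
perturbation bound = 310.0000·1/819 = 0.3785
solve Ax = b  →  x = [39.0244 119.5786 124.7317]
‖b‖ = 4.5826, ‖x‖ = 177.1438
δb = ε·‖b‖·d = [0.0039 -0.0036 0.0019]; solving A·Δx = δb gives ‖Δx‖ = 0.2478
dividing the unrounded norms, ‖Δx‖/‖x‖ = 0.0014
tightness: 0.0014 against a bound of 0.3785 (unrounded ratio ≈ 0.0037)


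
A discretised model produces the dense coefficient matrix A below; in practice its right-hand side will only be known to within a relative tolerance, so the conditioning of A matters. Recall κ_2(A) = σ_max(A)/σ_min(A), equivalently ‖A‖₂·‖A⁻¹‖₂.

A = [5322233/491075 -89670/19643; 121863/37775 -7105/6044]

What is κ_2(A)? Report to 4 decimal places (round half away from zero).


75.5500

form AᵀA = [49337462314/385847449 -82212196815/1543389796; -82212196815/1543389796 137182635625/6173559184] with trace 5482733921/36529936 and determinant 144120025/36529936
λ_max, λ_min = (5482733921/36529936 ± √30039312467325760641/1334436224164096)/2 = 2401/16, 60025/2283121
σ_max=√(2401/16)=(49/4), σ_min=√(60025/2283121)=(245/1511) → κ = 75.5500


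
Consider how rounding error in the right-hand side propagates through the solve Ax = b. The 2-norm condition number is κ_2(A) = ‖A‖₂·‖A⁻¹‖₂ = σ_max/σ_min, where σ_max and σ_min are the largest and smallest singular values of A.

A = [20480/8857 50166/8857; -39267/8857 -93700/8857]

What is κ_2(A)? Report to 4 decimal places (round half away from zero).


M = AᵀA = [6786601/271441 16286220/271441; 16286220/271441 39087604/271441]. tr(M)=45874205/271441, det(M)=114244/271441
char-poly roots: 169 and 676/271441
κ = σ_max/σ_min = 13/(26/521) = 260.5000

260.5000


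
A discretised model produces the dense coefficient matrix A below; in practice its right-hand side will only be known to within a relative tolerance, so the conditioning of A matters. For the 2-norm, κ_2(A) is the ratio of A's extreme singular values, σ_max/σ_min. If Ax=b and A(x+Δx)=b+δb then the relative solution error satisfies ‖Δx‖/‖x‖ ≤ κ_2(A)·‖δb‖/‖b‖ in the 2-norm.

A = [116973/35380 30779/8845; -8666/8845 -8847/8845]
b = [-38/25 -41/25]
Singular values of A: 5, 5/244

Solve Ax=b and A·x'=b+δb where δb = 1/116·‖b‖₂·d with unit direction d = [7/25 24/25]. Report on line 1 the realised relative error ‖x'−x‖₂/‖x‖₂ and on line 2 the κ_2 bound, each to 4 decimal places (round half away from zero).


0.0096
2.1034

from the listed singular values, σ₁ = 5, σ_n = 5/244
κ_2(A) = 5 / (5/244) = 244.0000
bound on ‖Δx‖/‖x‖: κ·ε = 244.0000·1/116 = 2.1034
solve Ax = b  →  x = [70.5379 -67.4552]
2-norm of b is 2.2361; of x, 97.6002
re-solving with b+δb shifts x by Δx of norm 0.9407
realised ‖Δx‖/‖x‖ = 0.0096
realised/bound (from unrounded values) ≈ 0.0046


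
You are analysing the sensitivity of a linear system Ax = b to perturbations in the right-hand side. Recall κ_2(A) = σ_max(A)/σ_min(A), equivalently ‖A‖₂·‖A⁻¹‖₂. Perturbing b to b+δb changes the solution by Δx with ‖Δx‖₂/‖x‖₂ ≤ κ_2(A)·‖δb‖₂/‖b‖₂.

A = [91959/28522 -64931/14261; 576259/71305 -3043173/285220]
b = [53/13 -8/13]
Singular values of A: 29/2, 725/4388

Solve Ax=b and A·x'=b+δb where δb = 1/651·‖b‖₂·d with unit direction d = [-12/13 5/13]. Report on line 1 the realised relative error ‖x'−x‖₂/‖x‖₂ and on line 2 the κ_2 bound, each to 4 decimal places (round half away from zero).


largest singular value 29/2, smallest 725/4388
κ = σ_max/σ_min = (29/2)/(725/4388) = 87.7600
worst-case relative error ≤ 87.7600 × 1/651 = 0.1348
solve Ax = b  →  x = [-19.3263 -14.5810]
‖b‖₂ = 4.1231 and ‖x‖₂ = 24.2098
re-solving with b+δb shifts x by Δx of norm 0.0383
relative error = 0.0016
so the bound overstates the realised error by a factor of ≈ 85.1401 (computed from the unrounded values)

0.0016
0.1348


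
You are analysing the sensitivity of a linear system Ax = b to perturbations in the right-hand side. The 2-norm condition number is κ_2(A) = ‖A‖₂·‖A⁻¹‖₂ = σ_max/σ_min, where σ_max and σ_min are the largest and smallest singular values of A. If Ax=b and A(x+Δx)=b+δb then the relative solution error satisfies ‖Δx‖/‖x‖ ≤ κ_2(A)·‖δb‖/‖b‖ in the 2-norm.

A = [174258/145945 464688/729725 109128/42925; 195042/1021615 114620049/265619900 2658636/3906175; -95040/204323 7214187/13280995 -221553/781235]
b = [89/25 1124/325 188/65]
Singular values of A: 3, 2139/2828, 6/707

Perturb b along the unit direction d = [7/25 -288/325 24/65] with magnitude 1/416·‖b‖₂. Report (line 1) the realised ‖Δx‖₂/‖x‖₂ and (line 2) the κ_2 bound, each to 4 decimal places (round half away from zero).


σ_max = 3, σ_min = 6/707
condition number: 3 ÷ (6/707) = 353.5000
worst-case relative error ≤ 353.5000 × 1/416 = 0.8498
solve Ax = b  →  x = [89.8037 53.8889 -54.2745]
‖b‖ = 5.7446, ‖x‖ = 117.9595
re-solving with b+δb shifts x by Δx of norm 1.6272
dividing the unrounded norms, ‖Δx‖/‖x‖ = 0.0138
realised/bound (from unrounded values) ≈ 0.0162

0.0138
0.8498


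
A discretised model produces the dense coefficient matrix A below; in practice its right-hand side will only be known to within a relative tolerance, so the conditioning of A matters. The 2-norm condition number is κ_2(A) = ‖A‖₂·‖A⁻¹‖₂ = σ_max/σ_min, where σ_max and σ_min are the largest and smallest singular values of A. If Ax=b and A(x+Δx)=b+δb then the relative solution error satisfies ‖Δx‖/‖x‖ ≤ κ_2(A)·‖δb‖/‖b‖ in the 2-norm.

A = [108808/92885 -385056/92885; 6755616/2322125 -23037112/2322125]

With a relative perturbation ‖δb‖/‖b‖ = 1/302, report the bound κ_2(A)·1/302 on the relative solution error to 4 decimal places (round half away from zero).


0.9464

form AᵀA = [313833346624/31906890625 -1075832045568/31906890625; -1075832045568/31906890625 3688616013376/31906890625] with trace 6403918976/51051025 and determinant 9834496/51051025
char-poly roots: 3136/25 and 3136/2042041
σ_max=√(3136/25)=(56/5), σ_min=√(3136/2042041)=(56/1429) → κ = 285.8000
worst-case relative error ≤ 285.8000 × 1/302 = 0.9464


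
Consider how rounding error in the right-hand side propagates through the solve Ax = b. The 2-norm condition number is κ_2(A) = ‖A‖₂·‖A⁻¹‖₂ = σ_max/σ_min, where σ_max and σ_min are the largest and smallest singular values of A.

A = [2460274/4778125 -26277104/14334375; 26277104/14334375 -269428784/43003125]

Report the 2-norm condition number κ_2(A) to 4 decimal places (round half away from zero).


M = AᵀA = [1191940364836/328758890625 -12258636895456/986276671875; -12258636895456/986276671875 126089992638976/2958830015625]. tr(M)=218907929476/4734128025, det(M)=85525504/4734128025
eigenvalues of AᵀA: λ = (tr ± √(tr²−4·det))/2 = 1156/25, 73984/189365121
so κ_2 = √((1156/25) / (73984/189365121)) = 344.0250

344.0250


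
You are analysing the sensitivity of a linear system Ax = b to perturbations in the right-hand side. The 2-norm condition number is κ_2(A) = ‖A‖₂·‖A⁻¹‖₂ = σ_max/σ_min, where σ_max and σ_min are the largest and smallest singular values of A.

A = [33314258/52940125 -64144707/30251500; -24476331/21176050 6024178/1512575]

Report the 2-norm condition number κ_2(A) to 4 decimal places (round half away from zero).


398.6080

AᵀA = [67185566176129/38791098062500 -16452287292177/2770792718750; -16452287292177/2770792718750 64466545558441/3166620250000]; tr = 5484164795309/248263027600, det = 121992025/39722084416
λ_max, λ_min = (5484164795309/248263027600 ± √30075306349369866996155481/61634530873118361760000)/2 = 2209/100, 1380625/9930521104
σ_max=√(2209/100)=(47/10), σ_min=√(1380625/9930521104)=(1175/99652) → κ = 398.6080


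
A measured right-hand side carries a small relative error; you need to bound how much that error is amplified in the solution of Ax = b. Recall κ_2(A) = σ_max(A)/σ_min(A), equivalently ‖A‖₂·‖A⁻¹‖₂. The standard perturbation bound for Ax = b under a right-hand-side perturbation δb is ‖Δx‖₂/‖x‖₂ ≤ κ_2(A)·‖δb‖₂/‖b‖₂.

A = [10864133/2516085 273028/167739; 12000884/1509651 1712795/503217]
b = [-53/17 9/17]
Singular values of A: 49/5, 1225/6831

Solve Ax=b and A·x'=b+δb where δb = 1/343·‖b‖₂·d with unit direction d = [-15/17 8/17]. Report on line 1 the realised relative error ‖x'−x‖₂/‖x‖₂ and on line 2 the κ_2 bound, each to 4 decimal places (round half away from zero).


largest singular value 49/5, smallest 1225/6831
condition number: (49/5) ÷ (1225/6831) = 54.6480
bound on ‖Δx‖/‖x‖: κ·ε = 54.6480·1/343 = 0.1593
solve Ax = b  →  x = [-6.5284 15.4029]
‖b‖ = 3.1623, ‖x‖ = 16.7293
Δx = A⁻¹·δb where δb = 1/343·3.1623·d; ‖Δx‖ = 0.0514
dividing the unrounded norms, ‖Δx‖/‖x‖ = 0.0031
realised/bound (from unrounded values) ≈ 0.0193

0.0031
0.1593


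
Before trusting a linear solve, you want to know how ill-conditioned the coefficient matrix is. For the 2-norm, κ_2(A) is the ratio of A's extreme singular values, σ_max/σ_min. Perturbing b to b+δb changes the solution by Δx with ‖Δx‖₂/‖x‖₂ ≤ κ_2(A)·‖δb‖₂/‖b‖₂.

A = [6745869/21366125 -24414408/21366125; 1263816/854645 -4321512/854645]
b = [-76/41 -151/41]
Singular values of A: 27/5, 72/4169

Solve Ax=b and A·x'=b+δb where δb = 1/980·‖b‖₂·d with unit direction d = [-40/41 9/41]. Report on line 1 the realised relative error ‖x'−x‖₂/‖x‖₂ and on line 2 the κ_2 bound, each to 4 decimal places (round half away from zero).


from the listed singular values, σ₁ = 27/5, σ_n = 72/4169
condition number: (27/5) ÷ (72/4169) = 312.6750
κ_2(A)·‖δb‖/‖b‖ = 0.3191
solve Ax = b  →  x = [55.3793 16.9239]
‖b‖ = 4.1231, ‖x‖ = 57.9075
δb = ε·‖b‖·d = [-0.0041 0.0009]; solving A·Δx = δb gives ‖Δx‖ = 0.2436
dividing the unrounded norms, ‖Δx‖/‖x‖ = 0.0042
tightness: 0.0042 against a bound of 0.3191 (unrounded ratio ≈ 0.0132)

0.0042
0.3191


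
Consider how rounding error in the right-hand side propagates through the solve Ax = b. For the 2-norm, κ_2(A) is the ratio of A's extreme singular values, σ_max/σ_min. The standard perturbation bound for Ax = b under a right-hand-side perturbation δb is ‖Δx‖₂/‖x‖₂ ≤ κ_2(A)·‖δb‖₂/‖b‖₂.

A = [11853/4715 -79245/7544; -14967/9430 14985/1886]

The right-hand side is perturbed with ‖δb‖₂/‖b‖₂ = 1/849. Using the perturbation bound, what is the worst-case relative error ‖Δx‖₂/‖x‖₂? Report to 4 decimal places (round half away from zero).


0.0650

AᵀA = [31439421/3556996 -277570395/7113992; -277570395/7113992 9872573625/56911936]; tr = 6172281/33856, det = 1476225/135424
eigenvalues of AᵀA: λ = (tr ± √(tr²−4·det))/2 = 729/4, 2025/33856
κ_2(A) = √(λ_max/λ_min) = √((729/4) / (2025/33856)) = 55.2000
perturbation bound = 55.2000·1/849 = 0.0650


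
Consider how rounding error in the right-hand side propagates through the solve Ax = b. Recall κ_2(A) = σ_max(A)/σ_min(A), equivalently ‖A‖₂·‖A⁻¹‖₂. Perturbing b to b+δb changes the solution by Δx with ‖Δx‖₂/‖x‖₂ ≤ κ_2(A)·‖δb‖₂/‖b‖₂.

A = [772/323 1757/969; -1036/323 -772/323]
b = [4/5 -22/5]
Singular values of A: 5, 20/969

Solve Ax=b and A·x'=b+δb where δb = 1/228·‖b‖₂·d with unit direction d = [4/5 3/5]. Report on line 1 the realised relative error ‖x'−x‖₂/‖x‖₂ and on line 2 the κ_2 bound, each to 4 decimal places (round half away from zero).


0.0098
1.0625

σ_max = 5, σ_min = 20/969
κ = σ_max/σ_min = 5/(20/969) = 242.2500
κ_2(A)·‖δb‖/‖b‖ = 1.0625
solve Ax = b  →  x = [58.7800 -77.0400]
‖b‖₂ = 4.4721 and ‖x‖₂ = 96.9033
re-solving with b+δb shifts x by Δx of norm 0.9503
relative error = 0.0098
tightness: 0.0098 against a bound of 1.0625 (unrounded ratio ≈ 0.0092)


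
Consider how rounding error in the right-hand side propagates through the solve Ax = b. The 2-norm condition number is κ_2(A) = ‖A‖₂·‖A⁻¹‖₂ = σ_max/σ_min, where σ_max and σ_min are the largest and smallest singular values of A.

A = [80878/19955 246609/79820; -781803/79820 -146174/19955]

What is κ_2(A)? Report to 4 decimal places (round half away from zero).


307.0000

M = AᵀA = [4235952337/37699600 198556974/2356225; 198556974/2356225 2382753913/37699600]. tr(M)=132374125/753992, det(M)=7890481/24127744
eigenvalues of AᵀA: λ = (tr ± √(tr²−4·det))/2 = 2809/16, 2809/1507984
so κ_2 = √((2809/16) / (2809/1507984)) = 307.0000


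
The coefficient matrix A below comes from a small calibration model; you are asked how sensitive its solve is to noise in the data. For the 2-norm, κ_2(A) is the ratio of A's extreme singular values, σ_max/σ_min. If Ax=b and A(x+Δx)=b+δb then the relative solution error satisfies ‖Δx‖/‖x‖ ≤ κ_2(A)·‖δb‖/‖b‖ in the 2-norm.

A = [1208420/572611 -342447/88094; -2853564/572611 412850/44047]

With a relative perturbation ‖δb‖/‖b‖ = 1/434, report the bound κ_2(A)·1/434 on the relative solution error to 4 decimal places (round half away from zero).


0.7463

M = AᵀA = [56823114784/1940138209 -106538753790/1940138209; -106538753790/1940138209 799050437809/7760552836]. tr(M)=3551359505/26853124, det(M)=1119364/6713281
eigenvalues of AᵀA: λ = (tr ± √(tr²−4·det))/2 = 529/4, 8464/6713281
κ = σ_max/σ_min = (23/2)/(92/2591) = 323.8750
bound on ‖Δx‖/‖x‖: κ·ε = 323.8750·1/434 = 0.7463


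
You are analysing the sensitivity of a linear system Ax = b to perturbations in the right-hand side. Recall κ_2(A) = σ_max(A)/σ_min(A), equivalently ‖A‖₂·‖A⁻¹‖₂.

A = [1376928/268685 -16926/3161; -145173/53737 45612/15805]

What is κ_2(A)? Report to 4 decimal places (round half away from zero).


AᵀA = [8383428081/249798025 -1760442012/49959605; -1760442012/49959605 9242691444/249798025]; tr = 838341/11881, det = 777924/7425625
λ_max, λ_min = (838341/11881 ± √439222800115449/88223850625)/2 = 1764/25, 441/297025
so κ_2 = √((1764/25) / (441/297025)) = 218.0000

218.0000


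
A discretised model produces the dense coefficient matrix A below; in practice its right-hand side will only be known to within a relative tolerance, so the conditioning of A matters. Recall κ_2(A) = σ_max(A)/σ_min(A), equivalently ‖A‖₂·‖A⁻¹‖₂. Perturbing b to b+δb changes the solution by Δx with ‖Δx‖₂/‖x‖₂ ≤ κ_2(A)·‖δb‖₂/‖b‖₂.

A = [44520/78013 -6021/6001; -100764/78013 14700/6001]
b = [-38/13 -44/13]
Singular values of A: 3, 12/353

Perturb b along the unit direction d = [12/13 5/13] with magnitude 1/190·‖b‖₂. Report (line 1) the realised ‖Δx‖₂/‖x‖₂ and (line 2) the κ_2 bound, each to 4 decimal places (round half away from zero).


from the listed singular values, σ₁ = 3, σ_n = 12/353
κ_2(A) = 3 / (12/353) = 88.2500
κ_2(A)·‖δb‖/‖b‖ = 0.4645
solve Ax = b  →  x = [-103.5098 -55.9608]
‖b‖₂ = 4.4721 and ‖x‖₂ = 117.6686
with δb = [0.0217 0.0091], A·Δx = δb → ‖Δx‖ = 0.6924
dividing the unrounded norms, ‖Δx‖/‖x‖ = 0.0059
realised/bound (from unrounded values) ≈ 0.0127

0.0059
0.4645


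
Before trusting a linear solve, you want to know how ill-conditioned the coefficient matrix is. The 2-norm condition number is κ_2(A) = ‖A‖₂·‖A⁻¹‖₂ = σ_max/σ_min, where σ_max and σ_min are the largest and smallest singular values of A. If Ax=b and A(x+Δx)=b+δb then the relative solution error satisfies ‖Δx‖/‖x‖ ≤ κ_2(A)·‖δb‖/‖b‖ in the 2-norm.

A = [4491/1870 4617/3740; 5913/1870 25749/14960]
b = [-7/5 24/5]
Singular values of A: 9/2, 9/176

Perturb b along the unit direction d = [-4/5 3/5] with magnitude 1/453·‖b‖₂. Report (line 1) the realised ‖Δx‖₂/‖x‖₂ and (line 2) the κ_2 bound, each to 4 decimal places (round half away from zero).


from the listed singular values, σ₁ = 9/2, σ_n = 9/176
κ_2(A) = (9/2) / (9/176) = 88.0000
bound on ‖Δx‖/‖x‖: κ·ε = 88.0000·1/453 = 0.1943
solve Ax = b  →  x = [-36.2222 69.3333]
2-norm of b is 5.0000; of x, 78.2251
Δx = A⁻¹·δb where δb = 1/453·5.0000·d; ‖Δx‖ = 0.2158
dividing the unrounded norms, ‖Δx‖/‖x‖ = 0.0028
realised/bound (from unrounded values) ≈ 0.0142

0.0028
0.1943


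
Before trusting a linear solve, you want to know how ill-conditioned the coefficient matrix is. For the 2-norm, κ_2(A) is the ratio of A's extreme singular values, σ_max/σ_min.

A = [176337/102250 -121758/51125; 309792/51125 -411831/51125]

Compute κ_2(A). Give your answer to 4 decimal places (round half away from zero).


M = AᵀA = [663966513/16728100 -221307471/4182025; -221307471/4182025 295087653/4182025]. tr(M)=73772685/669124, det(M)=194481/669124
λ_max, λ_min = (73772685/669124 ± √5441888524490649/447726927376)/2 = 441/4, 441/167281
σ_max=√(441/4)=(21/2), σ_min=√(441/167281)=(21/409) → κ = 204.5000

204.5000


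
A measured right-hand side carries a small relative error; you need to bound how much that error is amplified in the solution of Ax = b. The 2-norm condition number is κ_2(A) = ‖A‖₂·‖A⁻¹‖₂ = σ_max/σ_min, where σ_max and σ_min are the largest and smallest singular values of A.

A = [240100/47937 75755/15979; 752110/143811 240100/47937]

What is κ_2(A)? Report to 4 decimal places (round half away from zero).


342.0000

AᵀA = [1289538100/24591681 409370500/8197227; 409370500/8197227 129961225/2732409]; tr = 2924125/29241, det = 2500/29241
eigenvalues of AᵀA: λ = (tr ± √(tr²−4·det))/2 = 100, 25/29241
κ = σ_max/σ_min = 10/(5/171) = 342.0000


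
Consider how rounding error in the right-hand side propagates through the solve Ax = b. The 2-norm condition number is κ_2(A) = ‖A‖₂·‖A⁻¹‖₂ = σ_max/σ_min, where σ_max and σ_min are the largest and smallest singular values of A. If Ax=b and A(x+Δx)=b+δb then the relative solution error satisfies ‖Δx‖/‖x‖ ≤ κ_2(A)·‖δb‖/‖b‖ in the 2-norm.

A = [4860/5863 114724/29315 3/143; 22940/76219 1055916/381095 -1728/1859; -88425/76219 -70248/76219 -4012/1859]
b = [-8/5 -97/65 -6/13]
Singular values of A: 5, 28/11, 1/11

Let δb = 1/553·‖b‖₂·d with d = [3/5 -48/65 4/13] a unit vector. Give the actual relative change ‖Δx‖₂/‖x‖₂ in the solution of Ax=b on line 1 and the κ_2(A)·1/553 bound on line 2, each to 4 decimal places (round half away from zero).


σ_max = 5, σ_min = 1/11
κ = σ_max/σ_min = 5/(1/11) = 55.0000
worst-case relative error ≤ 55.0000 × 1/553 = 0.0995
solve Ax = b  →  x = [0.0596 -0.4234 0.3626]
‖b‖ = 2.2361, ‖x‖ = 0.5607
re-solving with b+δb shifts x by Δx of norm 0.0445
realised ‖Δx‖/‖x‖ = 0.0793
so the bound overstates the realised error by a factor of ≈ 1.2537 (computed from the unrounded values)

0.0793
0.0995


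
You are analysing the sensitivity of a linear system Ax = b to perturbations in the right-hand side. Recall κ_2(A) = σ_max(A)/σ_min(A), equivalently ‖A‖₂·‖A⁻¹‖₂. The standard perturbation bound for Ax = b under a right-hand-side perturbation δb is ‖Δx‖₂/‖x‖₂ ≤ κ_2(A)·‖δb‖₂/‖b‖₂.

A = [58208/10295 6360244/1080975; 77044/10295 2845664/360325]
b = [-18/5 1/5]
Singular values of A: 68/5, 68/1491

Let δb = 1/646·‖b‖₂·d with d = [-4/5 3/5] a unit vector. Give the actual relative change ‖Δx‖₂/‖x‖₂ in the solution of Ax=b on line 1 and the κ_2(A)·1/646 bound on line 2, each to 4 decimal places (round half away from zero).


0.0019
0.4616

from the listed singular values, σ₁ = 68/5, σ_n = 68/1491
condition number: (68/5) ÷ (68/1491) = 298.2000
perturbation bound = 298.2000·1/646 = 0.4616
solve Ax = b  →  x = [-47.7348 45.2586]
2-norm of b is 3.6056; of x, 65.7796
with δb = [-0.0045 0.0033], A·Δx = δb → ‖Δx‖ = 0.1224
realised ‖Δx‖/‖x‖ = 0.0019
realised/bound (from unrounded values) ≈ 0.0040


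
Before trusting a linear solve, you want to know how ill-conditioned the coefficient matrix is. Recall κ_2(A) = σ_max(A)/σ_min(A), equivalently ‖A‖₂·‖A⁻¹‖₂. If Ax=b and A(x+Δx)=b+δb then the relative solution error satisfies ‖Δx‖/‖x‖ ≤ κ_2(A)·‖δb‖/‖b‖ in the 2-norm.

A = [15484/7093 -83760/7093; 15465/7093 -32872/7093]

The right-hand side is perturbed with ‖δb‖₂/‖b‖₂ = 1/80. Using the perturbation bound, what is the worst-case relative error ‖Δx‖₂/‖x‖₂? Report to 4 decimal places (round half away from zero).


M = AᵀA = [478920481/50310649 -1805305320/50310649; -1805305320/50310649 8096305984/50310649]. tr(M)=5101265/29929, det(M)=7311616/29929
λ_max, λ_min = (5101265/29929 ± √25147587179169/895745041)/2 = 169, 43264/29929
so κ_2 = √(169 / (43264/29929)) = 10.8125
κ_2(A)·‖δb‖/‖b‖ = 0.1352

0.1352


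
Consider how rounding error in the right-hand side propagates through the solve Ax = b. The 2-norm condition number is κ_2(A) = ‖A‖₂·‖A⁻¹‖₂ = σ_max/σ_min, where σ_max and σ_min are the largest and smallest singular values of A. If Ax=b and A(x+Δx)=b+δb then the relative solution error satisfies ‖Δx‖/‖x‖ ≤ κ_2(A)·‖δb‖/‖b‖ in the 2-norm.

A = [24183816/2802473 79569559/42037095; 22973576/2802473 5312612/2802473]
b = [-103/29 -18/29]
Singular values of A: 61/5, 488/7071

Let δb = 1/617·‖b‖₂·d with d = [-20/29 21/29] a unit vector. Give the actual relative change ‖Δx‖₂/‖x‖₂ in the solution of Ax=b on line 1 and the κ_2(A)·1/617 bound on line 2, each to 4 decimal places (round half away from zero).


σ_max = 61/5, σ_min = 488/7071
κ = σ_max/σ_min = (61/5)/(488/7071) = 176.7750
perturbation bound = 176.7750·1/617 = 0.2865
solve Ax = b  →  x = [-6.6013 28.2187]
‖b‖ = 3.6056, ‖x‖ = 28.9806
Δx = A⁻¹·δb where δb = 1/617·3.6056·d; ‖Δx‖ = 0.0847
realised ‖Δx‖/‖x‖ = 0.0029
realised/bound (from unrounded values) ≈ 0.0102

0.0029
0.2865


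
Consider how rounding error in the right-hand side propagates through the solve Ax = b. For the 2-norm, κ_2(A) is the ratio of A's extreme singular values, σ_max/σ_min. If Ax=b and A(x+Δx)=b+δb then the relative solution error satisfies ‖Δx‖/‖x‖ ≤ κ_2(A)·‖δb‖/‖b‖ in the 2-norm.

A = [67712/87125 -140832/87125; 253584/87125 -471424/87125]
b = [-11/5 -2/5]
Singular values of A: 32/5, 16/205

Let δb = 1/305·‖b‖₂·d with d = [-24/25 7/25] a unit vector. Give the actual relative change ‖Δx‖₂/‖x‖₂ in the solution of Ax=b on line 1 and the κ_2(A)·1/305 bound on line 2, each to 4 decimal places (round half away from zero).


0.0037
0.2689

σ_max = 32/5, σ_min = 16/205
condition number: (32/5) ÷ (16/205) = 82.0000
bound on ‖Δx‖/‖x‖: κ·ε = 82.0000·1/305 = 0.2689
solve Ax = b  →  x = [22.5368 12.1967]
‖b‖₂ = 2.2361 and ‖x‖₂ = 25.6255
with δb = [-0.0070 0.0021], A·Δx = δb → ‖Δx‖ = 0.0939
dividing the unrounded norms, ‖Δx‖/‖x‖ = 0.0037
so the bound overstates the realised error by a factor of ≈ 73.3444 (computed from the unrounded values)


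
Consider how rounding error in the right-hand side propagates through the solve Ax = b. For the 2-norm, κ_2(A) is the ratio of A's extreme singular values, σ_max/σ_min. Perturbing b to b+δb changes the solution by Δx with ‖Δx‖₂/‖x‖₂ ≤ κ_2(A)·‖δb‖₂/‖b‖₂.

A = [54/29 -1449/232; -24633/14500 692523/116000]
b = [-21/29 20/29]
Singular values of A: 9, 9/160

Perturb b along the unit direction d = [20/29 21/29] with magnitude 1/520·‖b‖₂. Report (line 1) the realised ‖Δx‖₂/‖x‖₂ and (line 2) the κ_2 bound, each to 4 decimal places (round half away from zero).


0.3077
0.3077

from the listed singular values, σ₁ = 9, σ_n = 9/160
κ = σ_max/σ_min = 9/(9/160) = 160.0000
perturbation bound = 160.0000·1/520 = 0.3077
solve Ax = b  →  x = [-0.0311 0.1067]
‖b‖₂ = 1.0000 and ‖x‖₂ = 0.1111
δb = ε·‖b‖·d = [0.0013 0.0014]; solving A·Δx = δb gives ‖Δx‖ = 0.0342
relative error = 0.3077
so the bound is sharp here: realised error equals the bound


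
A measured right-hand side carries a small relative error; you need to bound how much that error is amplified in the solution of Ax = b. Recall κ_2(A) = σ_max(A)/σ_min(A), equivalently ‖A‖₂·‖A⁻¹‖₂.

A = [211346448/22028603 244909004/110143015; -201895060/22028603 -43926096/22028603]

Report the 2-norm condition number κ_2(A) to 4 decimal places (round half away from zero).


148.2160

M = AᵀA = [101580185891344/577002794449 114272243776512/2885013972245; 114272243776512/2885013972245 128677726498576/14425069861225]. tr(M)=1587258996896/8581243225, det(M)=534534400/343249729
eigenvalues of AᵀA: λ = (tr ± √(tr²−4·det))/2 = 4624/25, 2890000/343249729
σ_max=√(4624/25)=(68/5), σ_min=√(2890000/343249729)=(1700/18527) → κ = 148.2160


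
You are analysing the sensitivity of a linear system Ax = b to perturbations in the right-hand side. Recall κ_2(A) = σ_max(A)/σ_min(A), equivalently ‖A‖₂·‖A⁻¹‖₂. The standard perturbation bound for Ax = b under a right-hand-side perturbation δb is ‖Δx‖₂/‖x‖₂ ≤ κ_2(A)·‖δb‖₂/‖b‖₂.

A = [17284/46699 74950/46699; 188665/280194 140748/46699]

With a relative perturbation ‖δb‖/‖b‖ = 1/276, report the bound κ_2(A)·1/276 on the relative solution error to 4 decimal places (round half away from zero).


1.2745

form AᵀA = [160377169/271656324 19796330/7546009; 19796330/7546009 87984436/7546009] with trace 1979665/161604 and determinant 49/40401
λ_max, λ_min = (1979665/161604 ± √3918946814689/26115852816)/2 = 49/4, 4/40401
κ_2(A) = √(λ_max/λ_min) = √((49/4) / (4/40401)) = 351.7500
worst-case relative error ≤ 351.7500 × 1/276 = 1.2745


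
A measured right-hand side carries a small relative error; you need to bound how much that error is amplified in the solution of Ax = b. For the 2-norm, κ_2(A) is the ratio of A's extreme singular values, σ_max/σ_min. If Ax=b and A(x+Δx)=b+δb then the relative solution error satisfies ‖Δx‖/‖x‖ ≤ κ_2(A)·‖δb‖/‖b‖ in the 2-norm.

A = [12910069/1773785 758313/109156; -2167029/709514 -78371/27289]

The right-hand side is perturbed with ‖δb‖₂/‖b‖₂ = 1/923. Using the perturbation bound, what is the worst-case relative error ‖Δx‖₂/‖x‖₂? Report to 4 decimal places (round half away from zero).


0.4078

form AᵀA = [4639525997101/74468952100 883707342399/14893790420; 883707342399/14893790420 673310824225/11915032336] with trace 42081896069/354192400 and determinant 141158161/1416769600
eigenvalues of AᵀA: λ = (tr ± √(tr²−4·det))/2 = 11881/100, 11881/14167696
κ_2(A) = √(λ_max/λ_min) = √((11881/100) / (11881/14167696)) = 376.4000
κ_2(A)·‖δb‖/‖b‖ = 0.4078


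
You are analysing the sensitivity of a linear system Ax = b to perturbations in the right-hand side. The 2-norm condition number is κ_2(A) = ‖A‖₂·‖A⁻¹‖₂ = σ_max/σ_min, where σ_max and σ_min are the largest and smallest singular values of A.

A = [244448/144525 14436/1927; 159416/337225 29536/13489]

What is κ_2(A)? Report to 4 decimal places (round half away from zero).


394.8000

AᵀA = [5050732096/1637578089 2493856640/181953121; 2493856640/181953121 11083882000/181953121]; tr = 62347216/974169, det = 25600/974169
solving λ² − 62347216/974169·λ + 25600/974169 = 0 gives λ = 64, 400/974169
σ_max=√64=8, σ_min=√(400/974169)=(20/987) → κ = 394.8000


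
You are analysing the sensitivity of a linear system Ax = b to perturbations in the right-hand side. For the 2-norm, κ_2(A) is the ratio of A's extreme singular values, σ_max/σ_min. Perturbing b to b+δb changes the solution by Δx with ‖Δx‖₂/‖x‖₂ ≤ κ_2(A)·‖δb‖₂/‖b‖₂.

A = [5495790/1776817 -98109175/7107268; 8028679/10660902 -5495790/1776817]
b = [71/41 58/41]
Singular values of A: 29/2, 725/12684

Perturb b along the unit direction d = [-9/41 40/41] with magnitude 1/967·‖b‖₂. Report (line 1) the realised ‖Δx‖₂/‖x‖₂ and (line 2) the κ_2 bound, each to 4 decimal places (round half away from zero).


largest singular value 29/2, smallest 725/12684
κ = σ_max/σ_min = (29/2)/(725/12684) = 253.6800
bound on ‖Δx‖/‖x‖: κ·ε = 253.6800·1/967 = 0.2623
solve Ax = b  →  x = [17.0987 3.7058]
2-norm of b is 2.2361; of x, 17.4957
re-solving with b+δb shifts x by Δx of norm 0.0405
realised ‖Δx‖/‖x‖ = 0.0023
tightness: 0.0023 against a bound of 0.2623 (unrounded ratio ≈ 0.0088)

0.0023
0.2623


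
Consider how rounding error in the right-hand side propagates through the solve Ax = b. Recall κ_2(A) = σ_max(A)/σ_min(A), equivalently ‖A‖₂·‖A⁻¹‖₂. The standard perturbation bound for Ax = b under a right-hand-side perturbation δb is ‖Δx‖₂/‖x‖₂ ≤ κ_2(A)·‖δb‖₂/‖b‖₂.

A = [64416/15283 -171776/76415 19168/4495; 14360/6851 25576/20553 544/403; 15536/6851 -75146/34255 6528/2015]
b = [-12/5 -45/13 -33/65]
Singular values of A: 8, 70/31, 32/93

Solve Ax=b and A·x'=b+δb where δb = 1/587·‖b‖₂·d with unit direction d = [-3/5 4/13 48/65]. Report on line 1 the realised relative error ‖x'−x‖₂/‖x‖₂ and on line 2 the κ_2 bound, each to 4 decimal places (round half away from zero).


0.0152
0.0396

largest singular value 8, smallest 32/93
κ_2(A) = 8 / (32/93) = 23.2500
κ_2(A)·‖δb‖/‖b‖ = 0.0396
solve Ax = b  →  x = [-0.8648 -1.0445 -0.2586]
2-norm of b is 4.2426; of x, 1.3805
Δx = A⁻¹·δb where δb = 1/587·4.2426·d; ‖Δx‖ = 0.0210
relative error = 0.0152
realised/bound (from unrounded values) ≈ 0.3842


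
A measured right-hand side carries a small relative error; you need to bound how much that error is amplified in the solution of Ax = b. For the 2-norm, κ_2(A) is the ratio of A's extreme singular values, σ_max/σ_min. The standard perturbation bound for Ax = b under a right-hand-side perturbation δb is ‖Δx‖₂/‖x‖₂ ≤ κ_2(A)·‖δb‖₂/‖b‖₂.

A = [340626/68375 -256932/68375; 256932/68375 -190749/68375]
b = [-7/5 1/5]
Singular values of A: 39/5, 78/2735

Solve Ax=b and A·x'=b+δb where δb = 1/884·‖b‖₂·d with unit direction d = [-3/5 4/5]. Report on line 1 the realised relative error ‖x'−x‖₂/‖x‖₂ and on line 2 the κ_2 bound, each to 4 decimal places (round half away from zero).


0.0016
0.3094

largest singular value 39/5, smallest 78/2735
condition number: (39/5) ÷ (78/2735) = 273.5000
κ_2(A)·‖δb‖/‖b‖ = 0.3094
solve Ax = b  →  x = [20.9359 28.1282]
2-norm of b is 1.4142; of x, 35.0643
with δb = [-0.0010 0.0013], A·Δx = δb → ‖Δx‖ = 0.0561
realised ‖Δx‖/‖x‖ = 0.0016
realised/bound (from unrounded values) ≈ 0.0052


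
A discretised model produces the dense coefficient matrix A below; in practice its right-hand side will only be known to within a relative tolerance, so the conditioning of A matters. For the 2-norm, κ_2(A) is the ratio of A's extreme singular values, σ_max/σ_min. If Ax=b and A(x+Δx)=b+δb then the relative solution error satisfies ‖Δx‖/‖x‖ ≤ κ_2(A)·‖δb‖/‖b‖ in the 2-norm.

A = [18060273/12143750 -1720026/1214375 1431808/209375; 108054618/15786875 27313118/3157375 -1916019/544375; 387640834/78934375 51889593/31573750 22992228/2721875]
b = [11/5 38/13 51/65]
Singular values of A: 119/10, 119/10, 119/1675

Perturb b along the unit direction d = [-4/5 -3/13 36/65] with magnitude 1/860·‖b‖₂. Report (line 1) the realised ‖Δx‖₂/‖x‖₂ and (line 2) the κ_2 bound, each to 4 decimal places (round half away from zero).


largest singular value 119/10, smallest 119/1675
κ_2(A) = (119/10) / (119/1675) = 167.5000
bound on ‖Δx‖/‖x‖: κ·ε = 167.5000·1/860 = 0.1948
solve Ax = b  →  x = [19.7609 -18.4717 -7.8017]
‖b‖₂ = 3.7417 and ‖x‖₂ = 28.1525
re-solving with b+δb shifts x by Δx of norm 0.0612
dividing the unrounded norms, ‖Δx‖/‖x‖ = 0.0022
tightness: 0.0022 against a bound of 0.1948 (unrounded ratio ≈ 0.0112)

0.0022
0.1948


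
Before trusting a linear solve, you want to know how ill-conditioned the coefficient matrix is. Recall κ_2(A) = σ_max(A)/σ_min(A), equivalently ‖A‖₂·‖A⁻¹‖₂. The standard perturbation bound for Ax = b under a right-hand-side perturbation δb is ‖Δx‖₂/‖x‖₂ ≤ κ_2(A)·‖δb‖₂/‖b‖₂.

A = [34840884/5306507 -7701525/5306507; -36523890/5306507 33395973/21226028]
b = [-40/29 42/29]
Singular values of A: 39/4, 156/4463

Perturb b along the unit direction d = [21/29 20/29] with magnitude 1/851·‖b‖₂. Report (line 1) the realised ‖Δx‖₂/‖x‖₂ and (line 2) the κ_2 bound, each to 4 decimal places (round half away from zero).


from the listed singular values, σ₁ = 39/4, σ_n = 156/4463
condition number: (39/4) ÷ (156/4463) = 278.9375
κ_2(A)·‖δb‖/‖b‖ = 0.3278
solve Ax = b  →  x = [-0.2001 0.0450]
2-norm of b is 2.0000; of x, 0.2051
δb = ε·‖b‖·d = [0.0017 0.0016]; solving A·Δx = δb gives ‖Δx‖ = 0.0672
realised ‖Δx‖/‖x‖ = 0.3278
realised/bound = 1 exactly: the bound is attained for this b and d

0.3278
0.3278


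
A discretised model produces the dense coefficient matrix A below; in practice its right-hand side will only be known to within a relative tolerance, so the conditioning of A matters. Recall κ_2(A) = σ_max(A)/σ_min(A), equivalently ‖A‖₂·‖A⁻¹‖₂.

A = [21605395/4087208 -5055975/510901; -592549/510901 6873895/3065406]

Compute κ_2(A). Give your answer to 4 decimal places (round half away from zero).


form AᵀA = [291055567769/9937697344 -204640981195/3726636504; -204640981195/3726636504 575558731525/5589954756] with trace 40928857489/309478464 and determinant 174900625/1237913856
λ_max, λ_min = (40928857489/309478464 ± √1675117247378093745121/95776919679799296)/2 = 529/4, 330625/309478464
κ_2(A) = √(λ_max/λ_min) = √((529/4) / (330625/309478464)) = 351.8400

351.8400


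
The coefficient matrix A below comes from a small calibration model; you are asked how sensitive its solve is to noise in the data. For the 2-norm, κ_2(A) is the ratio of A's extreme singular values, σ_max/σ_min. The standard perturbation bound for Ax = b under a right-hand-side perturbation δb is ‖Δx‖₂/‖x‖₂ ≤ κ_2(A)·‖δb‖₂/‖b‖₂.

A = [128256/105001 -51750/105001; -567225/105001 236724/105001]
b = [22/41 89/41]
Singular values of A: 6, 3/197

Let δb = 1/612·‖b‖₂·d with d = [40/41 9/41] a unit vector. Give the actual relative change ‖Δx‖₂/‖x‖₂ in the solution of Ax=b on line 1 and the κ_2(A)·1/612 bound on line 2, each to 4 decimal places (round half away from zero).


from the listed singular values, σ₁ = 6, σ_n = 3/197
condition number: 6 ÷ (3/197) = 394.0000
κ_2(A)·‖δb‖/‖b‖ = 0.6438
solve Ax = b  →  x = [24.9487 60.7436]
2-norm of b is 2.2361; of x, 65.6675
re-solving with b+δb shifts x by Δx of norm 0.2399
relative error = 0.0037
realised/bound (from unrounded values) ≈ 0.0057

0.0037
0.6438


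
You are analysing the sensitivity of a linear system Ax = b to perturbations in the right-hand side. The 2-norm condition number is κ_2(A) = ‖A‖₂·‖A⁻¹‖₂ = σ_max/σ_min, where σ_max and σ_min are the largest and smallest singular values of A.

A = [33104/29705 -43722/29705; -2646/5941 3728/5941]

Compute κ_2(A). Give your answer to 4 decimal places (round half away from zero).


form AᵀA = [7520164/5221225 -10023552/5221225; -10023552/5221225 13367236/5221225] with trace 835496/208849 and determinant 400/208849
λ_max, λ_min = (835496/208849 ± √697719407616/43617904801)/2 = 4, 100/208849
κ = σ_max/σ_min = 2/(10/457) = 91.4000

91.4000


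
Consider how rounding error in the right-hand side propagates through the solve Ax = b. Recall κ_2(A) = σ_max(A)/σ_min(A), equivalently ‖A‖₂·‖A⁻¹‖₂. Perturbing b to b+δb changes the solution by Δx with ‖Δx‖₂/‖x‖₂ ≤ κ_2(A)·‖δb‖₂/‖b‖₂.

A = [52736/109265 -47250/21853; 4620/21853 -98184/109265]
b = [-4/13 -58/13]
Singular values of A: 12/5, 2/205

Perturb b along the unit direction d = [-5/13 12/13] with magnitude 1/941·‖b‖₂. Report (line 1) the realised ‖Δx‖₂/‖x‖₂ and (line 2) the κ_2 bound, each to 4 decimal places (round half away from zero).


σ_max = 12/5, σ_min = 2/205
κ = σ_max/σ_min = (12/5)/(2/205) = 246.0000
worst-case relative error ≤ 246.0000 × 1/941 = 0.2614
solve Ax = b  →  x = [-400.1829 -89.1870]
‖b‖ = 4.4721, ‖x‖ = 410.0008
Δx = A⁻¹·δb where δb = 1/941·4.4721·d; ‖Δx‖ = 0.4871
dividing the unrounded norms, ‖Δx‖/‖x‖ = 0.0012
realised/bound (from unrounded values) ≈ 0.0045

0.0012
0.2614


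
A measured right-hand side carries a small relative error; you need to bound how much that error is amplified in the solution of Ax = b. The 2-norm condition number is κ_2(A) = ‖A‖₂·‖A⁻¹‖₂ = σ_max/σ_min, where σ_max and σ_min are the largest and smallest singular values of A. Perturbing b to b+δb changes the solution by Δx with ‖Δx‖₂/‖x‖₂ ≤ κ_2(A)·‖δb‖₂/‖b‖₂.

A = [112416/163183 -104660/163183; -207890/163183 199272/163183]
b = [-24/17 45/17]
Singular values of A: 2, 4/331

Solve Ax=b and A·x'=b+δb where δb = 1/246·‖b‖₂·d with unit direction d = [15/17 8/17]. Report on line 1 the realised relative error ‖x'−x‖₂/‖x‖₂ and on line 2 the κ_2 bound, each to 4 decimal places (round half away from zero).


0.6728
0.6728

from the listed singular values, σ₁ = 2, σ_n = 4/331
κ = σ_max/σ_min = 2/(4/331) = 165.5000
κ_2(A)·‖δb‖/‖b‖ = 0.6728
solve Ax = b  →  x = [-1.0862 1.0345]
‖b‖ = 3.0000, ‖x‖ = 1.5000
with δb = [0.0108 0.0057], A·Δx = δb → ‖Δx‖ = 1.0091
dividing the unrounded norms, ‖Δx‖/‖x‖ = 0.6728
so the bound is sharp here: realised error equals the bound
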